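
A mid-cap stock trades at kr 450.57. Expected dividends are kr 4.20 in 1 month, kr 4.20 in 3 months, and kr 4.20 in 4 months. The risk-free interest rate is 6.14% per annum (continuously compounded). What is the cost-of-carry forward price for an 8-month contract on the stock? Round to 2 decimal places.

PV(dividends) I = 4.20·e^(−0.0614·1/12) + 4.20·e^(−0.0614·3/12) + 4.20·e^(−0.0614·4/12)
I = 4.1786 + 4.1360 + 4.1149 = 12.4295
F = (S − I)·e^(rT) = (450.57 − 12.4295) · e^(0.0614·8/12)
= 438.1405 · e^0.040933 = 438.1405 × 1.041782 = kr 456.45

kr 456.45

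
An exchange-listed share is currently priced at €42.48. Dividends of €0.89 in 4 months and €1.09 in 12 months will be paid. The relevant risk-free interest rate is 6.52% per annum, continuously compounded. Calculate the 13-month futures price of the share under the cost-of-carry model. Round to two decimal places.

€43.56

PV(dividends) I = 0.89·e^(−0.0652·4/12) + 1.09·e^(−0.0652·12/12)
I = 0.8709 + 1.0212 = 1.8921
F = (S − I)·e^(rT) = (42.48 − 1.8921) · e^(0.0652·13/12)
= 40.5879 · e^0.070633 = 40.5879 × 1.073187 = €43.56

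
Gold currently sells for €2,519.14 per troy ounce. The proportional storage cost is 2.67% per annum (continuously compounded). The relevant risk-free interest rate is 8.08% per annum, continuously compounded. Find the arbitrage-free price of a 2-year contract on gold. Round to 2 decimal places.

Net carry = r + u − y = 0.0808 + 0.0267 − 0.0000 = 0.1075
F = S·e^((r+u−y)T) = 2519.14 · e^(0.1075 × 2) = 2519.14 · e^0.21500000
= 2519.14 × 1.23986190 = €3,123.39 per troy ounce

€3,123.39 per troy ounce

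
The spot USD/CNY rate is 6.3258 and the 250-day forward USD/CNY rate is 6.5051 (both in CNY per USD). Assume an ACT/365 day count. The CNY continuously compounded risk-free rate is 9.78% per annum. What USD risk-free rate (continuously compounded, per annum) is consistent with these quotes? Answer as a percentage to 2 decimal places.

F = S·e^((r_CNY − r_USD)T) ⇒ r_USD = r_CNY − ln(F/S)/T
ln(6.5051/6.3258) = 0.027950; /(250/365) = 0.040807
r_USD = 0.0978 − 0.040807 = 0.056993
r_USD = 5.70%

5.70%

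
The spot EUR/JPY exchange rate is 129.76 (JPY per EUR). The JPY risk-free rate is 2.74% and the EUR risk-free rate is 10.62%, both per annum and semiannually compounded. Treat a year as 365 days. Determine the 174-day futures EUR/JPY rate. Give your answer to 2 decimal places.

By covered interest parity, F = S · (1+r_JPY/2)^(2T) / (1+r_EUR/2)^(2T)
= 129.76 × 1.013058 / 1.050565 = 129.76 × 0.964298
F = 125.13 JPY per EUR

125.13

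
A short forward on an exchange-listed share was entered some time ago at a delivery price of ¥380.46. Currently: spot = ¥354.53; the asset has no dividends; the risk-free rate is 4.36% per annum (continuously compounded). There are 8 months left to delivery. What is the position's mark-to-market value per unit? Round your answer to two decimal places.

Current fair forward for the remaining 8 months: F = S·e^(r·T), r = 0.0436
F = 354.53 · e^(0.0436 × 8/12) = 354.53 × 1.029493 = 364.9862
Value of long forward = (F − K)·e^(−rT) = (364.9862 − 380.46) · e^(−0.0436·8/12)
= -15.4738 × 0.971352 = -15.03
Short position value = −(long value) = ¥15.03

¥15.03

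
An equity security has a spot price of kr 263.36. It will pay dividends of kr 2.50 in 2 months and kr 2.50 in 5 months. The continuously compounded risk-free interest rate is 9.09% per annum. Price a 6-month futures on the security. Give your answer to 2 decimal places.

kr 270.51

PV(dividends) I = 2.50·e^(−0.0909·2/12) + 2.50·e^(−0.0909·5/12)
I = 2.4624 + 2.4071 = 4.8695
F = (S − I)·e^(rT) = (263.36 − 4.8695) · e^(0.0909·6/12)
= 258.4905 · e^0.045450 = 258.4905 × 1.046499 = kr 270.51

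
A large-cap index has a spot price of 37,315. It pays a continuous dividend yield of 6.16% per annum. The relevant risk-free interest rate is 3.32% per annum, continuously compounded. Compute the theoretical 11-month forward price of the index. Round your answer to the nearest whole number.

F = S·e^((r − q)T) = 37315 · e^((0.0332 − 0.0616) × 11/12)
= 37315 · e^-0.026033 = 37315 × 0.974303
F = 36,356

36,356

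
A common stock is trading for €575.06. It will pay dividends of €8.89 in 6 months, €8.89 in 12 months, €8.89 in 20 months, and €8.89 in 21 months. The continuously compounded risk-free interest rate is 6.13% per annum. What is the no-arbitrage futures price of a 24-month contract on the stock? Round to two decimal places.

€612.77

PV(dividends) I = 8.89·e^(−0.0613·6/12) + 8.89·e^(−0.0613·12/12) + 8.89·e^(−0.0613·20/12) + 8.89·e^(−0.0613·21/12)
I = 8.6217 + 8.3614 + 8.0266 + 7.9857 = 32.9954
F = (S − I)·e^(rT) = (575.06 − 32.9954) · e^(0.0613·24/12)
= 542.0646 · e^0.122600 = 542.0646 × 1.130432 = €612.77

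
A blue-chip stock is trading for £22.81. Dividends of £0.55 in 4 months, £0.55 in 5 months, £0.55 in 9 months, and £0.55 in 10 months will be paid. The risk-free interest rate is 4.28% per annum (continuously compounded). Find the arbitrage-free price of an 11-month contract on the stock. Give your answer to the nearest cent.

£21.49

PV(dividends) I = 0.55·e^(−0.0428·4/12) + 0.55·e^(−0.0428·5/12) + 0.55·e^(−0.0428·9/12) + 0.55·e^(−0.0428·10/12)
I = 0.5422 + 0.5403 + 0.5326 + 0.5307 = 2.1458
F = (S − I)·e^(rT) = (22.81 − 2.1458) · e^(0.0428·11/12)
= 20.6642 · e^0.039233 = 20.6642 × 1.040013 = £21.49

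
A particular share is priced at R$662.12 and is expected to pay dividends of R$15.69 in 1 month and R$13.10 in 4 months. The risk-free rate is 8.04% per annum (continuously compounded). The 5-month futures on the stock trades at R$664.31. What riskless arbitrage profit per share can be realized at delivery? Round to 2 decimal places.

PV(dividends) I = 15.69·e^(−0.0804·1/12) + 13.10·e^(−0.0804·4/12) = 28.3388
Fair futures F* = (S − I)·e^(rT) = (662.12 − 28.3388)·e^0.033500 = 633.7812 × 1.034067 = 655.3722
Market R$664.31 > fair 655.3722: forward overpriced → cash-and-carry (borrow at r, buy the stock and collect the dividends, short the forward).
Profit at T = |F_mkt − F*| = |664.31 − 655.3722| = R$8.94 per share

R$8.94 per share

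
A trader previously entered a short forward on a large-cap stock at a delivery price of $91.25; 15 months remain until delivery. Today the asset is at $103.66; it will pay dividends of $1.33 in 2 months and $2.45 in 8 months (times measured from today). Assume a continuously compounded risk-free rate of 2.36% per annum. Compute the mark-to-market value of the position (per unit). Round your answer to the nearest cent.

PV(remaining dividends) I = 1.33·e^(−0.0236·2/12) + 2.45·e^(−0.0236·8/12) = 3.7365
Current forward F = (S − I)·e^(rT) = (103.66 − 3.7365)·e^(0.0236·15/12) = 99.9235 × 1.029939 = 102.9151
Value (long) = (F − K)·e^(−rT) = (102.9151 − 91.25) × 0.970931 = 11.3260
Short position value = −(long value) = -$11.33

-$11.33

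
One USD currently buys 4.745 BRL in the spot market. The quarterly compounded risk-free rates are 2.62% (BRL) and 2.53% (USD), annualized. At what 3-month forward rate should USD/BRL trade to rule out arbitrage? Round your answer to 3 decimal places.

By covered interest parity, F = S · (1+r_BRL/4)^(4T) / (1+r_USD/4)^(4T)
= 4.745 × 1.006550 / 1.006325 = 4.745 × 1.000224
F = 4.746 BRL per USD

4.746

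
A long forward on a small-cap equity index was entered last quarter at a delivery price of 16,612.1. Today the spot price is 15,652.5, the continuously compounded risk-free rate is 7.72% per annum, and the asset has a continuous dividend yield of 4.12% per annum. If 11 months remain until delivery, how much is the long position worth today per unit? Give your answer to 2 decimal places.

Current fair forward for the remaining 11 months: F = S·e^((r − q)·T), (r − q) = 0.0772 − 0.0412 = 0.0360
F = 15652.5 · e^(0.0360 × 11/12) = 15652.5 × 1.03355054 = 16177.6498
Value of long forward = (F − K)·e^(−rT) = (16177.6498 − 16612.1) · e^(−0.0772·11/12)
= -434.4502 × 0.93167926 = -404.77

-404.77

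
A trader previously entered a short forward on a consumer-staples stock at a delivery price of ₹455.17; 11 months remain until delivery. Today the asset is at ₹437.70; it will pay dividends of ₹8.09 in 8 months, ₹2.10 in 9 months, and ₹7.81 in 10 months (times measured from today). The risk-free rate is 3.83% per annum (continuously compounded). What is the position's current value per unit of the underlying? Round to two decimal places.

₹19.26

PV(remaining dividends) I = 8.09·e^(−0.0383·8/12) + 2.10·e^(−0.0383·9/12) + 7.81·e^(−0.0383·10/12) = 17.4913
Current forward F = (S − I)·e^(rT) = (437.70 − 17.4913)·e^(0.0383·11/12) = 420.2087 × 1.035732 = 435.2236
Value (long) = (F − K)·e^(−rT) = (435.2236 − 455.17) × 0.965501 = -19.2583
Short position value = −(long value) = ₹19.26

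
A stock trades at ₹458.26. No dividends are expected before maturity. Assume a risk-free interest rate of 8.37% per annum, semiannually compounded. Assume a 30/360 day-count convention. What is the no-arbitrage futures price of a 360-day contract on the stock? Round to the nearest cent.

₹497.42

F = S · (1+r/2)^(2T)
= 458.26 × 1.085451
F = ₹497.42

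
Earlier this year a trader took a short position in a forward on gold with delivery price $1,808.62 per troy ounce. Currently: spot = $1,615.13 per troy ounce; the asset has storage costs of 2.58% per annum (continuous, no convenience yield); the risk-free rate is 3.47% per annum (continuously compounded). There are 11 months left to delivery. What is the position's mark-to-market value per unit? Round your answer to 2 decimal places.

$98.21 per troy ounce

Current fair forward for the remaining 11 months: F = S·e^((r + u)·T), (r + u) = 0.0347 + 0.0258 = 0.0605
F = 1615.13 · e^(0.0605 × 11/12) = 1615.13 × 1.05702497 = 1707.2327
Value of long forward = (F − K)·e^(−rT) = (1707.2327 − 1808.62) · e^(−0.0347·11/12)
= -101.3873 × 0.96869223 = -98.21
Short position value = −(long value) = $98.21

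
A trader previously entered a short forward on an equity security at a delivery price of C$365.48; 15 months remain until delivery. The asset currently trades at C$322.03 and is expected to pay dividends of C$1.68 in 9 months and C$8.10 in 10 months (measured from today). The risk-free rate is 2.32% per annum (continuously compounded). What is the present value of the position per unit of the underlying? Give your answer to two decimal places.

C$42.60

PV(remaining dividends) I = 1.68·e^(−0.0232·9/12) + 8.10·e^(−0.0232·10/12) = 9.5959
Current forward F = (S − I)·e^(rT) = (322.03 − 9.5959)·e^(0.0232·15/12) = 312.4341 × 1.029425 = 321.6275
Value (long) = (F − K)·e^(−rT) = (321.6275 − 365.48) × 0.971416 = -42.5990
Short position value = −(long value) = C$42.60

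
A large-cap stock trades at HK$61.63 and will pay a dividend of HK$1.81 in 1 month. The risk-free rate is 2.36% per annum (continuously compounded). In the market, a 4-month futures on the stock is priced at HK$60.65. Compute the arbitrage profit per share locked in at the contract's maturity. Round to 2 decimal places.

HK$0.35 per share

PV(dividends) I = 1.81·e^(−0.0236·1/12) = 1.8064
Fair futures F* = (S − I)·e^(rT) = (61.63 − 1.8064)·e^0.007867 = 59.8236 × 1.007898 = 60.2961
Market HK$60.65 > fair 60.2961: forward overpriced → cash-and-carry (borrow at r, buy the stock and collect the dividends, short the forward).
Profit at T = |F_mkt − F*| = |60.65 − 60.2961| = HK$0.35 per share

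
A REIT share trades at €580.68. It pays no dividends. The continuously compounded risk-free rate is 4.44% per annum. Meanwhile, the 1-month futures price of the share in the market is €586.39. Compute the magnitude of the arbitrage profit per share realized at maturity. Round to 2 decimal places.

€3.56 per share

Fair futures: F* = S·e^(carry·T), with carry = r = 0.0444
F* = 580.68 · e^(0.0444 × 1/12) = 580.68 · e^0.003700 = 580.68 × 1.003707 = €582.8326
Market €586.39 > fair €582.8326: forward overpriced → cash-and-carry (buy spot, short the forward).
At maturity, profit = |F_mkt − F*| = |586.39 − 582.8326| = €3.56 per share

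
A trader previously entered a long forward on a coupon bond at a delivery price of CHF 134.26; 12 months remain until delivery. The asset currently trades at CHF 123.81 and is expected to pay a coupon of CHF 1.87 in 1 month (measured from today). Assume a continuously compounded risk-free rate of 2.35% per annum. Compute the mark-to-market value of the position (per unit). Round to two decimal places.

PV(remaining coupons) I = 1.87·e^(−0.0235·1/12) = 1.8663
Current forward F = (S − I)·e^(rT) = (123.81 − 1.8663)·e^(0.0235·12/12) = 121.9437 × 1.023778 = 124.8433
Value (long) = (F − K)·e^(−rT) = (124.8433 − 134.26) × 0.976774 = -9.1980
Value = -CHF 9.20

-CHF 9.20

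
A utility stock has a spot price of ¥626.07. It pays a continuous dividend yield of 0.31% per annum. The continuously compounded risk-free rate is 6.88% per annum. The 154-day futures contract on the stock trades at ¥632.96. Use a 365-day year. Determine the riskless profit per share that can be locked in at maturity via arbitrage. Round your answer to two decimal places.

Fair futures: F* = S·e^(carry·T), with carry = (r − q) = 0.0688 − 0.0031 = 0.0657
F* = 626.07 · e^(0.0657 × 154/365) = 626.07 · e^0.027720 = 626.07 × 1.028108 = ¥643.6676
Market ¥632.96 < fair ¥643.6676: forward underpriced → reverse cash-and-carry (short spot, go long the forward).
At maturity, profit = |F_mkt − F*| = |632.96 − 643.6676| = ¥10.71 per share

¥10.71 per share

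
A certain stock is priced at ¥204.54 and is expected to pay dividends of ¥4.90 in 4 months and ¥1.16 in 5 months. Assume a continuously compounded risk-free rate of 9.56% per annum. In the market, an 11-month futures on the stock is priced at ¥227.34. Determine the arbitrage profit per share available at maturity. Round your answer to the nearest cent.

¥10.46 per share

PV(dividends) I = 4.90·e^(−0.0956·4/12) + 1.16·e^(−0.0956·5/12) = 5.8610
Fair futures F* = (S − I)·e^(rT) = (204.54 − 5.8610)·e^0.087633 = 198.6790 × 1.091587 = 216.8754
Market ¥227.34 > fair 216.8754: forward overpriced → cash-and-carry (borrow at r, buy the stock and collect the dividends, short the forward).
Profit at T = |F_mkt − F*| = |227.34 − 216.8754| = ¥10.46 per share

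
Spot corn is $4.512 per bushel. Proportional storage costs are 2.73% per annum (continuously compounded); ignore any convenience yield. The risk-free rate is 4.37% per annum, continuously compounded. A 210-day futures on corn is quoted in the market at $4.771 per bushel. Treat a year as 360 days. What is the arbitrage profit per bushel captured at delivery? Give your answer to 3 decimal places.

$0.068 per bushel

Fair futures: F* = S·e^(carry·T), with carry = (r + u) = 0.0437 + 0.0273 = 0.0710
F* = 4.512 · e^(0.0710 × 210/360) = 4.512 · e^0.041417 = 4.512 × 1.042287 = $4.7028
Market $4.771 > fair $4.7028: forward overpriced → cash-and-carry (buy spot, short the forward).
At maturity, profit = |F_mkt − F*| = |4.771 − 4.7028| = $0.068 per bushel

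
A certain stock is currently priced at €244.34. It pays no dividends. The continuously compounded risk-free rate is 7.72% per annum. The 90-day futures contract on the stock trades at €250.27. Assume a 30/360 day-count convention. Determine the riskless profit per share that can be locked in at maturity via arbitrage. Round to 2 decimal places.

€1.17 per share

Fair futures: F* = S·e^(carry·T), with carry = r = 0.0772
F* = 244.34 · e^(0.0772 × 90/360) = 244.34 · e^0.019300 = 244.34 × 1.019487 = €249.1015
Market €250.27 > fair €249.1015: forward overpriced → cash-and-carry (buy spot, short the forward).
At maturity, profit = |F_mkt − F*| = |250.27 − 249.1015| = €1.17 per share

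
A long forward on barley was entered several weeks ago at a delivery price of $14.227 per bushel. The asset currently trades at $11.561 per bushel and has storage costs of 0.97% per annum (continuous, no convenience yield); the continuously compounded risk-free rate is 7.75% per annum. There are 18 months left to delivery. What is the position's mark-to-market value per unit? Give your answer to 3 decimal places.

-$0.935 per bushel

Current fair forward for the remaining 18 months: F = S·e^((r + u)·T), (r + u) = 0.0775 + 0.0097 = 0.0872
F = 11.561 · e^(0.0872 × 18/12) = 11.561 × 1.139740 = 13.1765
Value of long forward = (F − K)·e^(−rT) = (13.1765 − 14.227) · e^(−0.0775·18/12)
= -1.0505 × 0.890253 = -0.935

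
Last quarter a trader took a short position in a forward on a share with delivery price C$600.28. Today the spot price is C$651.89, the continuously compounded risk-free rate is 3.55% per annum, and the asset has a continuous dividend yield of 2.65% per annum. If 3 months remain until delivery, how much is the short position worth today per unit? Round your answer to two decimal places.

-C$52.61

Current fair forward for the remaining 3 months: F = S·e^((r − q)·T), (r − q) = 0.0355 − 0.0265 = 0.0090
F = 651.89 · e^(0.0090 × 3/12) = 651.89 × 1.002253 = 653.3587
Value of long forward = (F − K)·e^(−rT) = (653.3587 − 600.28) · e^(−0.0355·3/12)
= 53.0787 × 0.991164 = 52.61
Short position value = −(long value) = -C$52.61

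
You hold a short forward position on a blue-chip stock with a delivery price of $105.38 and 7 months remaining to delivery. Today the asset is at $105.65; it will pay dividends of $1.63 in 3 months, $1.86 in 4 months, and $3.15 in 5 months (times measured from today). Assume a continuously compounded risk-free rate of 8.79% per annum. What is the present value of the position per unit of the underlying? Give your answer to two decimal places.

PV(remaining dividends) I = 1.63·e^(−0.0879·3/12) + 1.86·e^(−0.0879·4/12) + 3.15·e^(−0.0879·5/12) = 6.4376
Current forward F = (S − I)·e^(rT) = (105.65 − 6.4376)·e^(0.0879·7/12) = 99.2124 × 1.052612 = 104.4322
Value (long) = (F − K)·e^(−rT) = (104.4322 − 105.38) × 0.950017 = -0.9004
Short position value = −(long value) = $0.90

$0.90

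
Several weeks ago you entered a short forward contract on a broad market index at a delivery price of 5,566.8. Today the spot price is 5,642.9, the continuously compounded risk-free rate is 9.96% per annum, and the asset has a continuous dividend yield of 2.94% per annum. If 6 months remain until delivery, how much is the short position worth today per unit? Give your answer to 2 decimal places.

-264.19

Current fair forward for the remaining 6 months: F = S·e^((r − q)·T), (r − q) = 0.0996 − 0.0294 = 0.0702
F = 5642.9 · e^(0.0702 × 6/12) = 5642.9 × 1.03572328 = 5844.4829
Value of long forward = (F − K)·e^(−rT) = (5844.4829 − 5566.8) · e^(−0.0996·6/12)
= 277.6829 × 0.95141969 = 264.19
Short position value = −(long value) = -264.19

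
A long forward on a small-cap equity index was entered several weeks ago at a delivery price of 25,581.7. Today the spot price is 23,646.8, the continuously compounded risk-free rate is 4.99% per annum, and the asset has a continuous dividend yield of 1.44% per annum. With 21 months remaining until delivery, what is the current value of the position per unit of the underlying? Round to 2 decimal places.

Current fair forward for the remaining 21 months: F = S·e^((r − q)·T), (r − q) = 0.0499 − 0.0144 = 0.0355
F = 23646.8 · e^(0.0355 × 21/12) = 23646.8 × 1.06409535 = 25162.4499
Value of long forward = (F − K)·e^(−rT) = (25162.4499 − 25581.7) · e^(−0.0499·21/12)
= -419.2501 × 0.91637922 = -384.19

-384.19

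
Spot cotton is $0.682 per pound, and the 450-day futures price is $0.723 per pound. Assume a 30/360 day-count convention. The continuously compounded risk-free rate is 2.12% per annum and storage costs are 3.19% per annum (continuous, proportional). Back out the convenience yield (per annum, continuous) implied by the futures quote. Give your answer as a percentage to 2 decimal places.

F = S·e^((r+u−y)T) ⇒ (r+u−y) = ln(F/S)/T
ln(0.723/0.682) = 0.058380; /T ⇒ 0.046704
y = r + u − ln(F/S)/T = 0.0212 + 0.0319 − 0.046704 = 0.006396
y = 0.64%

0.64%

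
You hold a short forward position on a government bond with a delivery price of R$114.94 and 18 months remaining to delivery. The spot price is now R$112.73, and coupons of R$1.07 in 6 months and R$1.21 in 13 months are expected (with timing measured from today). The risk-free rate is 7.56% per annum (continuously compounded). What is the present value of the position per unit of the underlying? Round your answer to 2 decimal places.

-R$7.97

PV(remaining coupons) I = 1.07·e^(−0.0756·6/12) + 1.21·e^(−0.0756·13/12) = 2.1452
Current forward F = (S − I)·e^(rT) = (112.73 − 2.1452)·e^(0.0756·18/12) = 110.5848 × 1.120080 = 123.8638
Value (long) = (F − K)·e^(−rT) = (123.8638 − 114.94) × 0.892793 = 7.9671
Short position value = −(long value) = -R$7.97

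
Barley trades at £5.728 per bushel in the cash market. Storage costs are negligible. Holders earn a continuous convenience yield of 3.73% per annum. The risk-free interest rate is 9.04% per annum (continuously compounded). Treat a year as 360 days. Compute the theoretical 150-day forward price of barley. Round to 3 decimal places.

£5.856 per bushel

Net carry = r + u − y = 0.0904 + 0.0000 − 0.0373 = 0.0531
F = S·e^((r+u−y)T) = 5.728 · e^(0.0531 × 150/360) = 5.728 · e^0.022125
= 5.728 × 1.022372 = £5.856 per bushel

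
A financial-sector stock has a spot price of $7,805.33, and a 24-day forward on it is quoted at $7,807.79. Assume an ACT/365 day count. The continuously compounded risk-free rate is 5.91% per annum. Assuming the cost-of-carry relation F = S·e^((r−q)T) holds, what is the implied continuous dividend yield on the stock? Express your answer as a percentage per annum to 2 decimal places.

From F = S·e^((r−q)T): (r − q) = ln(F/S)/T
ln(7807.79/7805.33) = ln(1.000315) = 0.000315
(r − q) = 0.000315 / (24/365) = 0.004791
q = r − ln(F/S)/T = 0.0591 − 0.004791 = 0.054309
q = 5.43%

5.43%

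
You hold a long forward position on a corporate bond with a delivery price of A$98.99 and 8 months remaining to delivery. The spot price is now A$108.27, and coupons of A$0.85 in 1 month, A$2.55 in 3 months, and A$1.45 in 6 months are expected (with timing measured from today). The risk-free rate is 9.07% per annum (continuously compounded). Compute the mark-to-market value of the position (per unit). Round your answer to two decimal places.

PV(remaining coupons) I = 0.85·e^(−0.0907·1/12) + 2.55·e^(−0.0907·3/12) + 1.45·e^(−0.0907·6/12) = 4.7221
Current forward F = (S − I)·e^(rT) = (108.27 − 4.7221)·e^(0.0907·8/12) = 103.5479 × 1.062332 = 110.0022
Value (long) = (F − K)·e^(−rT) = (110.0022 − 98.99) × 0.941325 = 10.3661
Value = A$10.37

A$10.37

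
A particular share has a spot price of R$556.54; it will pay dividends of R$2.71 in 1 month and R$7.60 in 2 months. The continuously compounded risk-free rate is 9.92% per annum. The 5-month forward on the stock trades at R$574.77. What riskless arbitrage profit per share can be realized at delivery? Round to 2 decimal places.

R$5.34 per share

PV(dividends) I = 2.71·e^(−0.0992·1/12) + 7.60·e^(−0.0992·2/12) = 10.1631
Fair forward F* = (S − I)·e^(rT) = (556.54 − 10.1631)·e^0.041333 = 546.3769 × 1.042199 = 569.4335
Market R$574.77 > fair 569.4335: forward overpriced → cash-and-carry (borrow at r, buy the stock and collect the dividends, short the forward).
Profit at T = |F_mkt − F*| = |574.77 − 569.4335| = R$5.34 per share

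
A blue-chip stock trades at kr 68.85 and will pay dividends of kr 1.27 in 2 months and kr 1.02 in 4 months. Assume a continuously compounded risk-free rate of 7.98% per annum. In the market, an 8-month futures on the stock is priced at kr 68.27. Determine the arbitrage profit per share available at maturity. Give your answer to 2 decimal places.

kr 1.97 per share

PV(dividends) I = 1.27·e^(−0.0798·2/12) + 1.02·e^(−0.0798·4/12) = 2.2464
Fair futures F* = (S − I)·e^(rT) = (68.85 − 2.2464)·e^0.053200 = 66.6036 × 1.054641 = 70.2429
Market kr 68.27 < fair 70.2429: forward underpriced → reverse cash-and-carry (short the stock, invest proceeds at r, pay the dividends, go long the forward).
Profit at T = |F_mkt − F*| = |68.27 − 70.2429| = kr 1.97 per share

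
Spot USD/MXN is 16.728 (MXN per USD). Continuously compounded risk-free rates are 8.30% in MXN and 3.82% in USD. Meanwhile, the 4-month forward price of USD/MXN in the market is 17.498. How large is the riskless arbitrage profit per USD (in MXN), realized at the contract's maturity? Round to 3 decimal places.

Fair forward: F* = S·e^(carry·T), with carry = (r_MXN − r_USD) = 0.0830 − 0.0382 = 0.0448
F* = 16.728 · e^(0.0448 × 4/12) = 16.728 · e^0.014933 = 16.728 × 1.015045 = 16.9797
Market 17.498 > fair 16.9797: forward overpriced → cash-and-carry (buy spot, short the forward).
At maturity, profit = |F_mkt − F*| = |17.498 − 16.9797| = 0.518 per USD (in MXN)

0.518 per USD (in MXN)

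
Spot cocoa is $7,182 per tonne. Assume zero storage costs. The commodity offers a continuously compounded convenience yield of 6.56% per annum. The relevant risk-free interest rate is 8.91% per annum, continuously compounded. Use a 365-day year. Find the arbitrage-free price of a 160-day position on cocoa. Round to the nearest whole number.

Net carry = r + u − y = 0.0891 + 0.0000 − 0.0656 = 0.0235
F = S·e^((r+u−y)T) = 7182 · e^(0.0235 × 160/365) = 7182 · e^0.010301
= 7182 × 1.010354 = $7,256 per tonne

$7,256 per tonne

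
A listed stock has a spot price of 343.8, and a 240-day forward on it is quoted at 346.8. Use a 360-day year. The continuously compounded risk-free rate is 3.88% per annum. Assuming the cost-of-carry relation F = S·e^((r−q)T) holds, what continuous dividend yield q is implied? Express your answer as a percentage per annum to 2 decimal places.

2.58%

From F = S·e^((r−q)T): (r − q) = ln(F/S)/T
ln(346.8/343.8) = ln(1.008726) = 0.008688
(r − q) = 0.008688 / (240/360) = 0.013032
q = r − ln(F/S)/T = 0.0388 − 0.013032 = 0.025768
q = 2.58%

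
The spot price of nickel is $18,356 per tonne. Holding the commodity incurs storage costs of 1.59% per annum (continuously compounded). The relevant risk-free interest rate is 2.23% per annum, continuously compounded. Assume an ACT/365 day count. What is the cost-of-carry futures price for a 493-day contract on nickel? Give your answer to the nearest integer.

Net carry = r + u − y = 0.0223 + 0.0159 − 0.0000 = 0.0382
F = S·e^((r+u−y)T) = 18356 · e^(0.0382 × 493/365) = 18356 · e^0.051596
= 18356 × 1.052950 = $19,328 per tonne

$19,328 per tonne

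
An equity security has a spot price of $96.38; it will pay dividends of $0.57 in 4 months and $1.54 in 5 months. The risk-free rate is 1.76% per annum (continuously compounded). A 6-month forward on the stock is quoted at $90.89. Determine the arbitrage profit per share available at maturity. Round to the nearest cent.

$4.23 per share

PV(dividends) I = 0.57·e^(−0.0176·4/12) + 1.54·e^(−0.0176·5/12) = 2.0954
Fair forward F* = (S − I)·e^(rT) = (96.38 − 2.0954)·e^0.008800 = 94.2846 × 1.008839 = 95.1180
Market $90.89 < fair 95.1180: forward underpriced → reverse cash-and-carry (short the stock, invest proceeds at r, pay the dividends, go long the forward).
Profit at T = |F_mkt − F*| = |90.89 − 95.1180| = $4.23 per share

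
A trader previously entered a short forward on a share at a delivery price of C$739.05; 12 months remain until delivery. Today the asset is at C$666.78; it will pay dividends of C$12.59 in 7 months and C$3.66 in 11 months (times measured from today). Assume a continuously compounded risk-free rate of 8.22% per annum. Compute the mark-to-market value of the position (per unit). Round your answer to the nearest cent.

C$29.34

PV(remaining dividends) I = 12.59·e^(−0.0822·7/12) + 3.66·e^(−0.0822·11/12) = 15.3949
Current forward F = (S − I)·e^(rT) = (666.78 − 15.3949)·e^(0.0822·12/12) = 651.3851 × 1.085673 = 707.1912
Value (long) = (F − K)·e^(−rT) = (707.1912 − 739.05) × 0.921088 = -29.3448
Short position value = −(long value) = C$29.34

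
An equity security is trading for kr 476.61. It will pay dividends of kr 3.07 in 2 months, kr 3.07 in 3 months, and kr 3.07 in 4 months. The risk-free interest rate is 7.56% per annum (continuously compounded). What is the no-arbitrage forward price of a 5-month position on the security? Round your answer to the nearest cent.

kr 482.54

PV(dividends) I = 3.07·e^(−0.0756·2/12) + 3.07·e^(−0.0756·3/12) + 3.07·e^(−0.0756·4/12)
I = 3.0316 + 3.0125 + 2.9936 = 9.0377
F = (S − I)·e^(rT) = (476.61 − 9.0377) · e^(0.0756·5/12)
= 467.5723 · e^0.031500 = 467.5723 × 1.032001 = kr 482.54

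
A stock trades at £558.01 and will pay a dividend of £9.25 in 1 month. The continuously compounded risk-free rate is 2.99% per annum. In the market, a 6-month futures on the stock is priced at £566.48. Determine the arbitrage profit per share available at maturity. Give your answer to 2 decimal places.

£9.43 per share

PV(dividends) I = 9.25·e^(−0.0299·1/12) = 9.2270
Fair futures F* = (S − I)·e^(rT) = (558.01 − 9.2270)·e^0.014950 = 548.7830 × 1.015062 = 557.0488
Market £566.48 > fair 557.0488: forward overpriced → cash-and-carry (borrow at r, buy the stock and collect the dividends, short the forward).
Profit at T = |F_mkt − F*| = |566.48 − 557.0488| = £9.43 per share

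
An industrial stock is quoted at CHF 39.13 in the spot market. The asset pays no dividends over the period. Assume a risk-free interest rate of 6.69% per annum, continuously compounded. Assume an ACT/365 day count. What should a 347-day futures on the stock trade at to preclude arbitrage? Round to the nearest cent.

F = S·e^(rT) = 39.13 · e^(0.0669 × 347/365)
= 39.13 · e^0.063601 = 39.13 × 1.065667
F = CHF 41.70

CHF 41.70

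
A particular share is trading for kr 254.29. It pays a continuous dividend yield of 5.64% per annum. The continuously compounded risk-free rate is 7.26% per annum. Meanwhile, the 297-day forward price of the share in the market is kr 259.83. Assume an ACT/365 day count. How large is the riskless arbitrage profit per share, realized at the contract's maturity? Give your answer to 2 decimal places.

Fair forward: F* = S·e^(carry·T), with carry = (r − q) = 0.0726 − 0.0564 = 0.0162
F* = 254.29 · e^(0.0162 × 297/365) = 254.29 · e^0.013182 = 254.29 × 1.013269 = kr 257.6642
Market kr 259.83 > fair kr 257.6642: forward overpriced → cash-and-carry (buy spot, short the forward).
At maturity, profit = |F_mkt − F*| = |259.83 − 257.6642| = kr 2.17 per share

kr 2.17 per share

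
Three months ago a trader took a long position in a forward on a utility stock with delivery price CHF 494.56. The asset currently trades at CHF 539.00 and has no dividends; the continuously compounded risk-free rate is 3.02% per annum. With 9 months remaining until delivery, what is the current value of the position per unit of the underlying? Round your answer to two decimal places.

CHF 55.52

Current fair forward for the remaining 9 months: F = S·e^(r·T), r = 0.0302
F = 539.00 · e^(0.0302 × 9/12) = 539.00 × 1.022908 = 551.3474
Value of long forward = (F − K)·e^(−rT) = (551.3474 − 494.56) · e^(−0.0302·9/12)
= 56.7874 × 0.977605 = 55.52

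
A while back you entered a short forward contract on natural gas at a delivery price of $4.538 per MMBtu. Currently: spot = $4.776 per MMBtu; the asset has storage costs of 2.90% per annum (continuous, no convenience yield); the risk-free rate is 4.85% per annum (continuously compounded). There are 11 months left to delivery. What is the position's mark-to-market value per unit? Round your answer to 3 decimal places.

Current fair forward for the remaining 11 months: F = S·e^((r + u)·T), (r + u) = 0.0485 + 0.0290 = 0.0775
F = 4.776 · e^(0.0775 × 11/12) = 4.776 × 1.073626 = 5.1276
Value of long forward = (F − K)·e^(−rT) = (5.1276 − 4.538) · e^(−0.0485·11/12)
= 0.5896 × 0.956515 = 0.564
Short position value = −(long value) = -$0.564

-$0.564 per MMBtu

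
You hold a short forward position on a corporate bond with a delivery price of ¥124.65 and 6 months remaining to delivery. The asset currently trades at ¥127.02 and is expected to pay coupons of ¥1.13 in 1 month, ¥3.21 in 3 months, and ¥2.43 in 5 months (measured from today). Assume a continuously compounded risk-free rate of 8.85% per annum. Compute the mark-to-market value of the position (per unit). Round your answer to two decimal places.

PV(remaining coupons) I = 1.13·e^(−0.0885·1/12) + 3.21·e^(−0.0885·3/12) + 2.43·e^(−0.0885·5/12) = 6.6035
Current forward F = (S − I)·e^(rT) = (127.02 − 6.6035)·e^(0.0885·6/12) = 120.4165 × 1.045244 = 125.8646
Value (long) = (F − K)·e^(−rT) = (125.8646 − 124.65) × 0.956715 = 1.1620
Short position value = −(long value) = -¥1.16

-¥1.16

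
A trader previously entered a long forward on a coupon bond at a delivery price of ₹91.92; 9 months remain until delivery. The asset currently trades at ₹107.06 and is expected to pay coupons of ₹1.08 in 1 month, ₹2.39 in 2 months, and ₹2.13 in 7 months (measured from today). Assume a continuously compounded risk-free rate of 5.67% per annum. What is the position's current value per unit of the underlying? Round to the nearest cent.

₹13.46

PV(remaining coupons) I = 1.08·e^(−0.0567·1/12) + 2.39·e^(−0.0567·2/12) + 2.13·e^(−0.0567·7/12) = 5.5031
Current forward F = (S − I)·e^(rT) = (107.06 − 5.5031)·e^(0.0567·9/12) = 101.5569 × 1.043442 = 105.9687
Value (long) = (F − K)·e^(−rT) = (105.9687 − 91.92) × 0.958367 = 13.4638
Value = ₹13.46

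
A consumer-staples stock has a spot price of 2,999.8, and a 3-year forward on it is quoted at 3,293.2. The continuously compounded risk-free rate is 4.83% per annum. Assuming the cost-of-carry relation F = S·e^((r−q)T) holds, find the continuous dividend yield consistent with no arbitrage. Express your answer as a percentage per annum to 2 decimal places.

From F = S·e^((r−q)T): (r − q) = ln(F/S)/T
ln(3293.2/2999.8) = ln(1.097807) = 0.093315
(r − q) = 0.093315 / (3) = 0.031105
q = r − ln(F/S)/T = 0.0483 − 0.031105 = 0.017195
q = 1.72%

1.72%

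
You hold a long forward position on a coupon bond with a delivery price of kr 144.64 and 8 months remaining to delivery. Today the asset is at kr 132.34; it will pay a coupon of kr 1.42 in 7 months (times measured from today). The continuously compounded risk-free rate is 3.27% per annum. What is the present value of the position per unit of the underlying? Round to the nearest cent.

PV(remaining coupons) I = 1.42·e^(−0.0327·7/12) = 1.3932
Current forward F = (S − I)·e^(rT) = (132.34 − 1.3932)·e^(0.0327·8/12) = 130.9468 × 1.022039 = 133.8327
Value (long) = (F − K)·e^(−rT) = (133.8327 − 144.64) × 0.978436 = -10.5743
Value = -kr 10.57

-kr 10.57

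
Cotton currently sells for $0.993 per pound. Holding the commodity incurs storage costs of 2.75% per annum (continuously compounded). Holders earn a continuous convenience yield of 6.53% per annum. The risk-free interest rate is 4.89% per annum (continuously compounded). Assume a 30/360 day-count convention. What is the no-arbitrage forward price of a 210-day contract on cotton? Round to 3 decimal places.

Net carry = r + u − y = 0.0489 + 0.0275 − 0.0653 = 0.0111
F = S·e^((r+u−y)T) = 0.993 · e^(0.0111 × 210/360) = 0.993 · e^0.006475
= 0.993 × 1.006496 = $0.999 per pound

$0.999 per pound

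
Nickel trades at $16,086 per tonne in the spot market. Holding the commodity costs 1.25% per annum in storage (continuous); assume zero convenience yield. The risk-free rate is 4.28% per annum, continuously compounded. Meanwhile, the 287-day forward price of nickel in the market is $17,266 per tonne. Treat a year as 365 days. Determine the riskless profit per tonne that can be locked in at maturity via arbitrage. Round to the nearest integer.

$465 per tonne

Fair forward: F* = S·e^(carry·T), with carry = (r + u) = 0.0428 + 0.0125 = 0.0553
F* = 16086 · e^(0.0553 × 287/365) = 16086 · e^0.043482 = 16086 × 1.044441 = $16800.8779
Market $17266 > fair $16800.8779: forward overpriced → cash-and-carry (buy spot, short the forward).
At maturity, profit = |F_mkt − F*| = |17266 − 16800.8779| = $465 per tonne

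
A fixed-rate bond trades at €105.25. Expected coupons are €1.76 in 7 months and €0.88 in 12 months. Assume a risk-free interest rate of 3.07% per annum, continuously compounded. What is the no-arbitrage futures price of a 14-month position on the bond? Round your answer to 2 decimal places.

€106.41

PV(coupons) I = 1.76·e^(−0.0307·7/12) + 0.88·e^(−0.0307·12/12)
I = 1.7288 + 0.8534 = 2.5822
F = (S − I)·e^(rT) = (105.25 − 2.5822) · e^(0.0307·14/12)
= 102.6678 · e^0.035817 = 102.6678 × 1.036466 = €106.41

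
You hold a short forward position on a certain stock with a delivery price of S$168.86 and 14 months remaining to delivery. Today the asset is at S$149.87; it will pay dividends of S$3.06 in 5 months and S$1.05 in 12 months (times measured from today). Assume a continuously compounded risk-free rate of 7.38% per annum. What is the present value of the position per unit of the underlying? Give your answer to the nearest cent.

PV(remaining dividends) I = 3.06·e^(−0.0738·5/12) + 1.05·e^(−0.0738·12/12) = 3.9426
Current forward F = (S − I)·e^(rT) = (149.87 − 3.9426)·e^(0.0738·14/12) = 145.9274 × 1.089915 = 159.0485
Value (long) = (F − K)·e^(−rT) = (159.0485 − 168.86) × 0.917502 = -9.0021
Short position value = −(long value) = S$9.00

S$9.00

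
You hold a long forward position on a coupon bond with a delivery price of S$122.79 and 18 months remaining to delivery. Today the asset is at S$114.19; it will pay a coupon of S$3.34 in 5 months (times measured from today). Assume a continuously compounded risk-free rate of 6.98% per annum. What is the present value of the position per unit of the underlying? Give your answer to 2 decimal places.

PV(remaining coupons) I = 3.34·e^(−0.0698·5/12) = 3.2443
Current forward F = (S − I)·e^(rT) = (114.19 − 3.2443)·e^(0.0698·18/12) = 110.9457 × 1.110377 = 123.1916
Value (long) = (F − K)·e^(−rT) = (123.1916 − 122.79) × 0.900595 = 0.3617
Value = S$0.36

S$0.36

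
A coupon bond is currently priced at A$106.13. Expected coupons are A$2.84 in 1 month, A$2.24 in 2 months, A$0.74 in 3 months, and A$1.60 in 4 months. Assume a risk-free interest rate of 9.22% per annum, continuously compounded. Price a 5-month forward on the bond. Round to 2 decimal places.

PV(coupons) I = 2.84·e^(−0.0922·1/12) + 2.24·e^(−0.0922·2/12) + 0.74·e^(−0.0922·3/12) + 1.60·e^(−0.0922·4/12)
I = 2.8183 + 2.2058 + 0.7231 + 1.5516 = 7.2988
F = (S − I)·e^(rT) = (106.13 − 7.2988) · e^(0.0922·5/12)
= 98.8312 · e^0.038417 = 98.8312 × 1.039164 = A$102.70

A$102.70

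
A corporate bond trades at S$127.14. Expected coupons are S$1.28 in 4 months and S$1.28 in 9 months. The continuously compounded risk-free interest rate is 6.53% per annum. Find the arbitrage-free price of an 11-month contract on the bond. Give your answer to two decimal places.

PV(coupons) I = 1.28·e^(−0.0653·4/12) + 1.28·e^(−0.0653·9/12)
I = 1.2524 + 1.2188 = 2.4712
F = (S − I)·e^(rT) = (127.14 − 2.4712) · e^(0.0653·11/12)
= 124.6688 · e^0.059858 = 124.6688 × 1.061686 = S$132.36

S$132.36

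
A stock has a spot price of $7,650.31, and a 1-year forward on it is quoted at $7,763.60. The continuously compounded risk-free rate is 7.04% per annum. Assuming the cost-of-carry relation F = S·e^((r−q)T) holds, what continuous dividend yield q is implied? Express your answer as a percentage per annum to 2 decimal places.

5.57%

From F = S·e^((r−q)T): (r − q) = ln(F/S)/T
ln(7763.60/7650.31) = ln(1.014809) = 0.014700
(r − q) = 0.014700 / (1) = 0.014700
q = r − ln(F/S)/T = 0.0704 − 0.014700 = 0.055700
q = 5.57%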